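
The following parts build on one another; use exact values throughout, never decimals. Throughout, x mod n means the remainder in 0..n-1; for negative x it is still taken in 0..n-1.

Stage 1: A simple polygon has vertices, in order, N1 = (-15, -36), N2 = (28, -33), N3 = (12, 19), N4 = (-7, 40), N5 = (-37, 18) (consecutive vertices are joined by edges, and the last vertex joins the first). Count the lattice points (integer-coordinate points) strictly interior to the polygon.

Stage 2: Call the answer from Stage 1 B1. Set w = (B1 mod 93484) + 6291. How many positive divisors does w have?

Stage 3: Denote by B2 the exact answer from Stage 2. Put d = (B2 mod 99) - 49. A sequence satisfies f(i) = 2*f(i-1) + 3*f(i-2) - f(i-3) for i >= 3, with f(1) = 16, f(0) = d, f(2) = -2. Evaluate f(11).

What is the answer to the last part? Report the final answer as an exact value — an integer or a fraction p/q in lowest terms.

Stage 1: cross terms: (-15*-33 - 28*-36)=1503, (28*19 - 12*-33)=928, (12*40 - -7*19)=613, (-7*18 - -37*40)=1354, (-37*-36 - -15*18)=1602; twice the area = |6000| = 6000; area = 3000; boundary points = 1 + 4 + 1 + 2 + 2 = 10; strictly interior points = area - boundary/2 + 1 = 2996; answer 2996
Stage 2: B1 = 2996; w = 9287; 9287 = 37 * 251; number of divisors = (1+1) * (1+1) = 4; answer 4
Stage 3: B2 = 4; d = -45; f(3) = 2*(-2) + 3*(16) - 1*(-45) = 89; iterating: f(3)=89, f(4)=156, f(5)=581, f(6)=1541, f(7)=4669, f(8)=13380, f(9)=39226, f(10)=113923, f(11)=332144; answer 332144

332144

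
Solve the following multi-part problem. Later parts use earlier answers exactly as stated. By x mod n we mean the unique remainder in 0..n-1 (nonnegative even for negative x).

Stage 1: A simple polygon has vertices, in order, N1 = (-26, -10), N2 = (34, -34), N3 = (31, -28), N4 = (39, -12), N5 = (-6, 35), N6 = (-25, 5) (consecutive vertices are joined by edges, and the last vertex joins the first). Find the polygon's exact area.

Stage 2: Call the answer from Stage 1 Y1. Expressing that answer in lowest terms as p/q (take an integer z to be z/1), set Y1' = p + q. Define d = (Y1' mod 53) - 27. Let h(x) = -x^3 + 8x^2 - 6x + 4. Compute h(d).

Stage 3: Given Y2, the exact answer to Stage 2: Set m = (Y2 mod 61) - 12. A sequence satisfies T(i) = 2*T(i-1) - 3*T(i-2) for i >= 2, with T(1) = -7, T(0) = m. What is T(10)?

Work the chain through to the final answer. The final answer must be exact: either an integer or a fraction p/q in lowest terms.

592

Stage 1: cross terms: (-26*-34 - 34*-10)=1224, (34*-28 - 31*-34)=102, (31*-12 - 39*-28)=720, (39*35 - -6*-12)=1293, (-6*5 - -25*35)=845, (-25*-10 - -26*5)=380; twice the area = |4564| = 4564; area = 2282; answer 2282
Stage 2: Y1 = 2282; threaded value p + q = 2283; d = -23; -1*(-23)^3 + 8*(-23)^2 - 6*(-23)^1 + 4 = (12167) + (4232) + (138) + (4) = 16541; answer 16541
Stage 3: Y2 = 16541; m = -2; T(2) = 2*(-7) - 3*(-2) = -8; iterating: T(2)=-8, T(3)=5, T(4)=34, T(5)=53, T(6)=4, T(7)=-151, T(8)=-314, T(9)=-175, T(10)=592; answer 592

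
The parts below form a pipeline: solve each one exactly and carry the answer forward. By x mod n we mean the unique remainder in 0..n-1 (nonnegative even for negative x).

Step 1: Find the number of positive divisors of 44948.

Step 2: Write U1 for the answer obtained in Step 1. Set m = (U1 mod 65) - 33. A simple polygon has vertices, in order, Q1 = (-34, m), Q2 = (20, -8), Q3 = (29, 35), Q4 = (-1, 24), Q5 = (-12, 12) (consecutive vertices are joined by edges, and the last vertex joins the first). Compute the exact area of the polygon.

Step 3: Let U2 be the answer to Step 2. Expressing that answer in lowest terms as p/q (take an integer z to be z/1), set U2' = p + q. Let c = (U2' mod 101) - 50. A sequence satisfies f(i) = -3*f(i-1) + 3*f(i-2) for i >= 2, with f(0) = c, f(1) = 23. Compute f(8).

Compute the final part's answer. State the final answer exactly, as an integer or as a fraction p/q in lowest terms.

Step 1: 44948 = 2^2 * 17 * 661; number of divisors = (2+1) * (1+1) * (1+1) = 12; answer 12
Step 2: U1 = 12; m = -21; cross terms: (-34*-8 - 20*-21)=692, (20*35 - 29*-8)=932, (29*24 - -1*35)=731, (-1*12 - -12*24)=276, (-12*-21 - -34*12)=660; twice the area = |3291| = 3291; area = 3291/2; answer 3291/2
Step 3: U2 = 3291/2; threaded value p + q = 3293; c = 11; f(2) = -3*(23) + 3*(11) = -36; iterating: f(2)=-36, f(3)=177, f(4)=-639, f(5)=2448, f(6)=-9261, f(7)=35127, f(8)=-133164; answer -133164

-133164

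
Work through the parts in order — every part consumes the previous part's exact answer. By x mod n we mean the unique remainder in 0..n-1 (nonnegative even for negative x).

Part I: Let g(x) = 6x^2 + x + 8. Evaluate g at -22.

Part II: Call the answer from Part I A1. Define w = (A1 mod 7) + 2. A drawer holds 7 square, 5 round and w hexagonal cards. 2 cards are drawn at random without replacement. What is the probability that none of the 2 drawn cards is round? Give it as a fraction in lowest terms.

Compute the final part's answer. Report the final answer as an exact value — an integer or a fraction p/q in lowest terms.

21/38

Part I: 6*(-22)^2 + 1*(-22)^1 + 8 = (2904) + (-22) + (8) = 2890; answer 2890
Part II: A1 = 2890; w = 8; total draws C(20,2) = 190; favorable C(15,2) = 105; P = 21/38; answer 21/38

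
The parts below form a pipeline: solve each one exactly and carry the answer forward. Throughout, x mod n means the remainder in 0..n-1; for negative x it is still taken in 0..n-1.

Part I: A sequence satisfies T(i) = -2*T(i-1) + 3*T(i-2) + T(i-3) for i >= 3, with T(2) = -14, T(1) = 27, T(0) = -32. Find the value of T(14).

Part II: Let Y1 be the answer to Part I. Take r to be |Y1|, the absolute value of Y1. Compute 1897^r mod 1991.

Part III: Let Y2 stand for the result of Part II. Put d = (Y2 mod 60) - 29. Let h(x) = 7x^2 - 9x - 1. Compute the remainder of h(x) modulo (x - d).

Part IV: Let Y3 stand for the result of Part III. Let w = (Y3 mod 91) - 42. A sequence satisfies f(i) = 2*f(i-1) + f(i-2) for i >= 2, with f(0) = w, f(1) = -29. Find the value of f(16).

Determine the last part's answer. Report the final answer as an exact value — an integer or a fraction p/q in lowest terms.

Part I: T(3) = -2*(-14) + 3*(27) + 1*(-32) = 77; iterating: T(3)=77, T(4)=-169, T(5)=555, T(6)=-1540, T(7)=4576, T(8)=-13217, T(9)=38622, T(10)=-112319, T(11)=327287, T(12)=-952909, T(13)=2775360, T(14)=-8082160; answer -8082160
Part II: Y1 = -8082160; r = 8082160; squarings mod 1991: 1897^1=1897, 1897^2=872, 1897^4=1813, 1897^8=1819, 1897^16=1710, 1897^32=1312, 1897^64=1120, 1897^128=70, 1897^256=918, 1897^512=531, 1897^1024=1230, 1897^2048=1731, 1897^4096=1897, 1897^8192=872, 1897^16384=1813, 1897^32768=1819, 1897^65536=1710, 1897^131072=1312, 1897^262144=1120, 1897^524288=70, 1897^1048576=918, 1897^2097152=531, 1897^4194304=1230; 1897^8082160 = 1897^16 * 1897^32 * 1897^64 * 1897^128 * 1897^512 * 1897^4096 * 1897^16384 * 1897^65536 * 1897^131072 * 1897^524288 * 1897^1048576 * 1897^2097152 * 1897^4194304 = 254 (mod 1991); answer 254
Part III: Y2 = 254; d = -15; remainder = value at the root: 7*(-15)^2 - 9*(-15)^1 - 1 = (1575) + (135) + (-1) = 1709; answer 1709
Part IV: Y3 = 1709; w = 29; f(2) = 2*(-29) + 1*(29) = -29; iterating: f(2)=-29, f(3)=-87, f(4)=-203, f(5)=-493, f(6)=-1189, f(7)=-2871, f(8)=-6931, f(9)=-16733, f(10)=-40397, f(11)=-97527, f(12)=-235451, f(13)=-568429, f(14)=-1372309, f(15)=-3313047, f(16)=-7998403; answer -7998403

-7998403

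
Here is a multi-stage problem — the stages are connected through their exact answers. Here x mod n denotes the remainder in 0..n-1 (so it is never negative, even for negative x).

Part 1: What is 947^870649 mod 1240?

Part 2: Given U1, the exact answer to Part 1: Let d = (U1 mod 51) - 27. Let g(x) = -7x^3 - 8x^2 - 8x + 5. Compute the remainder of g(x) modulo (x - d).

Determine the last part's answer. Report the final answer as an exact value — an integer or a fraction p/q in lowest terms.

Part 1: squarings mod 1240: 947^1=947, 947^2=289, 947^4=441, 947^8=1041, 947^16=1161, 947^32=41, 947^64=441, 947^128=1041, 947^256=1161, 947^512=41, 947^1024=441, 947^2048=1041, 947^4096=1161, 947^8192=41, 947^16384=441, 947^32768=1041, 947^65536=1161, 947^131072=41, 947^262144=441, 947^524288=1041; 947^870649 = 947^1 * 947^8 * 947^16 * 947^32 * 947^64 * 947^128 * 947^2048 * 947^16384 * 947^65536 * 947^262144 * 947^524288 = 427 (mod 1240); answer 427
Part 2: U1 = 427; d = -8; remainder = value at the root: -7*(-8)^3 - 8*(-8)^2 - 8*(-8)^1 + 5 = (3584) + (-512) + (64) + (5) = 3141; answer 3141

3141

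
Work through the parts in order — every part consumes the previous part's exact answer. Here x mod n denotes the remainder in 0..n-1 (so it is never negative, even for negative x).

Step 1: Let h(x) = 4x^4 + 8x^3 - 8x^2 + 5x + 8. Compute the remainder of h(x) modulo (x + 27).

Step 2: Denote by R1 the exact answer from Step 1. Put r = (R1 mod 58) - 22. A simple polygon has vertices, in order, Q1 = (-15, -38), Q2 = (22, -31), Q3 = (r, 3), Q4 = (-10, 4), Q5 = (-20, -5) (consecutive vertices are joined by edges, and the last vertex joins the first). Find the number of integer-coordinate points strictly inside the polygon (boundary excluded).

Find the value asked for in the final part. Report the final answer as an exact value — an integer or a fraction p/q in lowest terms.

1184

Step 1: remainder = value at the root: 4*(-27)^4 + 8*(-27)^3 - 8*(-27)^2 + 5*(-27)^1 + 8 = (2125764) + (-157464) + (-5832) + (-135) + (8) = 1962341; answer 1962341
Step 2: R1 = 1962341; r = 5; cross terms: (-15*-31 - 22*-38)=1301, (22*3 - 5*-31)=221, (5*4 - -10*3)=50, (-10*-5 - -20*4)=130, (-20*-38 - -15*-5)=685; twice the area = |2387| = 2387; area = 2387/2; boundary points = 1 + 17 + 1 + 1 + 1 = 21; strictly interior points = area - boundary/2 + 1 = 1184; answer 1184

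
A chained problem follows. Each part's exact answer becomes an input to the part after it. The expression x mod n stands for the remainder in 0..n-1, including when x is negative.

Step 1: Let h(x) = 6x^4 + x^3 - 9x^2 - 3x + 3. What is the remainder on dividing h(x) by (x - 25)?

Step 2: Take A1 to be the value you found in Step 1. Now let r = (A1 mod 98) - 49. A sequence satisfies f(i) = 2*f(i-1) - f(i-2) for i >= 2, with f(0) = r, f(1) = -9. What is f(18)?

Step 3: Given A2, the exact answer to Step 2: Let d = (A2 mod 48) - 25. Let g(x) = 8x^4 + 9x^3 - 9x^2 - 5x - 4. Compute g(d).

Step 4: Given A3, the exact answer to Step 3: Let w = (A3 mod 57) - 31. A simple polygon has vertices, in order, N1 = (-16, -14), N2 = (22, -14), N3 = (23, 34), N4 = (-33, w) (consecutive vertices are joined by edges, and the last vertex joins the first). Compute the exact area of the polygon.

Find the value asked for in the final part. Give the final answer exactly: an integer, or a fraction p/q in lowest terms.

Step 1: remainder = value at the root: 6*(25)^4 + 1*(25)^3 - 9*(25)^2 - 3*(25)^1 + 3 = (2343750) + (15625) + (-5625) + (-75) + (3) = 2353678; answer 2353678
Step 2: A1 = 2353678; r = -37; f(2) = 2*(-9) - 1*(-37) = 19; iterating: f(2)=19, f(3)=47, f(4)=75, f(5)=103, f(6)=131, f(7)=159, f(8)=187, f(9)=215, f(10)=243, f(11)=271, f(12)=299, f(13)=327, f(14)=355, f(15)=383, f(16)=411, f(17)=439, f(18)=467; answer 467
Step 3: A2 = 467; d = 10; 8*(10)^4 + 9*(10)^3 - 9*(10)^2 - 5*(10)^1 - 4 = (80000) + (9000) + (-900) + (-50) + (-4) = 88046; answer 88046
Step 4: A3 = 88046; w = 7; cross terms: (-16*-14 - 22*-14)=532, (22*34 - 23*-14)=1070, (23*7 - -33*34)=1283, (-33*-14 - -16*7)=574; twice the area = |3459| = 3459; area = 3459/2; answer 3459/2

3459/2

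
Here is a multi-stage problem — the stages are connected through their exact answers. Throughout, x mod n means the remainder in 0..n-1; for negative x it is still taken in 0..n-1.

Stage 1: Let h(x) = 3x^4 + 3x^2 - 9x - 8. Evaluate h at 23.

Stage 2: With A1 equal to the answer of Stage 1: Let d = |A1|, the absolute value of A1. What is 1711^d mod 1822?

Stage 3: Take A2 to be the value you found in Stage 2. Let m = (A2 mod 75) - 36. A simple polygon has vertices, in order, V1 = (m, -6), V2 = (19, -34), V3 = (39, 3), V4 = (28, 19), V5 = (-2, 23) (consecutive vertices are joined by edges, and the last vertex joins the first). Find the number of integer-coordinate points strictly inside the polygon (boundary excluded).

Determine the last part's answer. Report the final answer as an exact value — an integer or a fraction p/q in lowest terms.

1905

Stage 1: 3*(23)^4 + 3*(23)^2 - 9*(23)^1 - 8 = (839523) + (1587) + (-207) + (-8) = 840895; answer 840895
Stage 2: A1 = 840895; d = 840895; squarings mod 1822: 1711^1=1711, 1711^2=1389, 1711^4=1645, 1711^8=355, 1711^16=307, 1711^32=1327, 1711^64=877, 1711^128=245, 1711^256=1721, 1711^512=1091, 1711^1024=515, 1711^2048=1035, 1711^4096=1711, 1711^8192=1389, 1711^16384=1645, 1711^32768=355, 1711^65536=307, 1711^131072=1327, 1711^262144=877, 1711^524288=245; 1711^840895 = 1711^1 * 1711^2 * 1711^4 * 1711^8 * 1711^16 * 1711^32 * 1711^128 * 1711^1024 * 1711^4096 * 1711^16384 * 1711^32768 * 1711^262144 * 1711^524288 = 919 (mod 1822); answer 919
Stage 3: A2 = 919; m = -17; cross terms: (-17*-34 - 19*-6)=692, (19*3 - 39*-34)=1383, (39*19 - 28*3)=657, (28*23 - -2*19)=682, (-2*-6 - -17*23)=403; twice the area = |3817| = 3817; area = 3817/2; boundary points = 4 + 1 + 1 + 2 + 1 = 9; strictly interior points = area - boundary/2 + 1 = 1905; answer 1905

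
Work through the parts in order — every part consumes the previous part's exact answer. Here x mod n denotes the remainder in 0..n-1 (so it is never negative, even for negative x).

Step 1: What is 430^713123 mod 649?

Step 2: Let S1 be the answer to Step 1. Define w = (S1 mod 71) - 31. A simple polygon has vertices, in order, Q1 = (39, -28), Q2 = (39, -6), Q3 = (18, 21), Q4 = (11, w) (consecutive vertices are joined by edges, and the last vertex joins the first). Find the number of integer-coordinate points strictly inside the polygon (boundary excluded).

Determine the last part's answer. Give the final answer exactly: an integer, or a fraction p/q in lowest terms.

Step 1: squarings mod 649: 430^1=430, 430^2=584, 430^4=331, 430^8=529, 430^16=122, 430^32=606, 430^64=551, 430^128=518, 430^256=287, 430^512=595, 430^1024=320, 430^2048=507, 430^4096=45, 430^8192=78, 430^16384=243, 430^32768=639, 430^65536=100, 430^131072=265, 430^262144=133, 430^524288=166; 430^713123 = 430^1 * 430^2 * 430^32 * 430^128 * 430^256 * 430^8192 * 430^16384 * 430^32768 * 430^131072 * 430^524288 = 133 (mod 649); answer 133
Step 2: S1 = 133; w = 31; cross terms: (39*-6 - 39*-28)=858, (39*21 - 18*-6)=927, (18*31 - 11*21)=327, (11*-28 - 39*31)=-1517; twice the area = |595| = 595; area = 595/2; boundary points = 22 + 3 + 1 + 1 = 27; strictly interior points = area - boundary/2 + 1 = 285; answer 285

285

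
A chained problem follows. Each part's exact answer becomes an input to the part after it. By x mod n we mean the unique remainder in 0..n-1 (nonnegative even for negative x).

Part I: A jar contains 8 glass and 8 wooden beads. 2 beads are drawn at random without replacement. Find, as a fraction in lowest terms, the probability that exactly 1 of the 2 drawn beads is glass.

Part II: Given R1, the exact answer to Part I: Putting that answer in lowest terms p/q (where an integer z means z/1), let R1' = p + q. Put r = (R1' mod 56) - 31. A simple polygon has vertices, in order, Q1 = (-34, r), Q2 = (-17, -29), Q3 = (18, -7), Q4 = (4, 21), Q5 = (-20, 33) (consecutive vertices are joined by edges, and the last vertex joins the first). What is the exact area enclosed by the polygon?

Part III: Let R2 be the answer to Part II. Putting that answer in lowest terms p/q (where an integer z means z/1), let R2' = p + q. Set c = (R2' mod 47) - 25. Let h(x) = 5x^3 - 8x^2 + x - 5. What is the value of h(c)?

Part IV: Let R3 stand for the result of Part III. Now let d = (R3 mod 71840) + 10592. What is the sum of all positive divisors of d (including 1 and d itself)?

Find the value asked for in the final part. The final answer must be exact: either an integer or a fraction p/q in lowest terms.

Part I: total draws C(16,2) = 120; favorable C(8,1)*C(8,1) = 64; P = 8/15; answer 8/15
Part II: R1 = 8/15; threaded value p + q = 23; r = -8; cross terms: (-34*-29 - -17*-8)=850, (-17*-7 - 18*-29)=641, (18*21 - 4*-7)=406, (4*33 - -20*21)=552, (-20*-8 - -34*33)=1282; twice the area = |3731| = 3731; area = 3731/2; answer 3731/2
Part III: R2 = 3731/2; threaded value p + q = 3733; c = -5; 5*(-5)^3 - 8*(-5)^2 + 1*(-5)^1 - 5 = (-625) + (-200) + (-5) + (-5) = -835; answer -835
Part IV: R3 = -835; d = 81597; 81597 = 3 * 59 * 461; sigma = (1 + 3) * (1 + 59) * (1 + 461) = 4 * 60 * 462 = 110880; answer 110880

110880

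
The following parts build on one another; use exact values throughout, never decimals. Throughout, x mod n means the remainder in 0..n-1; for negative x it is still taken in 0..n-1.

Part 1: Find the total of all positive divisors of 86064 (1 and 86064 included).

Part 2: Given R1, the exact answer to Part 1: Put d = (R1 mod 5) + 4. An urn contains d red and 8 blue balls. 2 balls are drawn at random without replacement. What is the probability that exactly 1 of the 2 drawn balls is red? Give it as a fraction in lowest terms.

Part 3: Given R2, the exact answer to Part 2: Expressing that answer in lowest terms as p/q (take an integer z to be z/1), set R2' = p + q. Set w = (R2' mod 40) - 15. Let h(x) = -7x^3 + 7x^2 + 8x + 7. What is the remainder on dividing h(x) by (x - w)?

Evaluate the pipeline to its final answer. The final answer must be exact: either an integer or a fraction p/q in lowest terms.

Part 1: 86064 = 2^4 * 3 * 11 * 163; sigma = (1 + 2 + 4 + 8 + 16) * (1 + 3) * (1 + 11) * (1 + 163) = 31 * 4 * 12 * 164 = 244032; answer 244032
Part 2: R1 = 244032; d = 6; total draws C(14,2) = 91; favorable C(6,1)*C(8,1) = 48; P = 48/91; answer 48/91
Part 3: R2 = 48/91; threaded value p + q = 139; w = 4; remainder = value at the root: -7*(4)^3 + 7*(4)^2 + 8*(4)^1 + 7 = (-448) + (112) + (32) + (7) = -297; answer -297

-297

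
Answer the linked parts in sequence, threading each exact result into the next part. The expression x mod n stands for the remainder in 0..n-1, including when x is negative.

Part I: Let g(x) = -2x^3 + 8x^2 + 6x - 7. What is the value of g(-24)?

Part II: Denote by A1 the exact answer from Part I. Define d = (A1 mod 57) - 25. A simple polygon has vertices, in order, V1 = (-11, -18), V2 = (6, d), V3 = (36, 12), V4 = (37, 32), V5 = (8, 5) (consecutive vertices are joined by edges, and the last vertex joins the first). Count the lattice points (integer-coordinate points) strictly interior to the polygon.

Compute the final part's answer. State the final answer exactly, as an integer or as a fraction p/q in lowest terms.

Part I: -2*(-24)^3 + 8*(-24)^2 + 6*(-24)^1 - 7 = (27648) + (4608) + (-144) + (-7) = 32105; answer 32105
Part II: A1 = 32105; d = -11; cross terms: (-11*-11 - 6*-18)=229, (6*12 - 36*-11)=468, (36*32 - 37*12)=708, (37*5 - 8*32)=-71, (8*-18 - -11*5)=-89; twice the area = |1245| = 1245; area = 1245/2; boundary points = 1 + 1 + 1 + 1 + 1 = 5; strictly interior points = area - boundary/2 + 1 = 621; answer 621

621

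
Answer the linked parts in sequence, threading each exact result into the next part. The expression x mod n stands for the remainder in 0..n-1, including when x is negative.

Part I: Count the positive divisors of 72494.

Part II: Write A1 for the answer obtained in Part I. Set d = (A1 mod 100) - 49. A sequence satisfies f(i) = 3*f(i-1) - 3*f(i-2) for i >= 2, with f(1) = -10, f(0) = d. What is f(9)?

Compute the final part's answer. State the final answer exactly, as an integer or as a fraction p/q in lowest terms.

-8343

Part I: 72494 = 2 * 67 * 541; number of divisors = (1+1) * (1+1) * (1+1) = 8; answer 8
Part II: A1 = 8; d = -41; f(2) = 3*(-10) - 3*(-41) = 93; iterating: f(2)=93, f(3)=309, f(4)=648, f(5)=1017, f(6)=1107, f(7)=270, f(8)=-2511, f(9)=-8343; answer -8343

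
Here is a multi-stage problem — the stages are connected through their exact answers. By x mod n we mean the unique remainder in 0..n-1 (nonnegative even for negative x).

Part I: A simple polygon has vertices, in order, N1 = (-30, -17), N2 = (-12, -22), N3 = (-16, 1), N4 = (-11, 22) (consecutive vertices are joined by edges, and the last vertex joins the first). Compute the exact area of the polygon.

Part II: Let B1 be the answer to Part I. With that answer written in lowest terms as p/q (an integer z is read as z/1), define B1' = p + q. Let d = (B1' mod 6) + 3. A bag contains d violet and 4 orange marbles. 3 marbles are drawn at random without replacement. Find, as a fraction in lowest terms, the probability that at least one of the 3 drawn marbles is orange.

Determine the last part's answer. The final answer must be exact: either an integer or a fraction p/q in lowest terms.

Part I: cross terms: (-30*-22 - -12*-17)=456, (-12*1 - -16*-22)=-364, (-16*22 - -11*1)=-341, (-11*-17 - -30*22)=847; twice the area = |598| = 598; area = 299; answer 299
Part II: B1 = 299; threaded value p + q = 300; d = 3; total draws C(7,3) = 35; complement C(3,3) = 1; favorable 35 - 1 = 34; P = 34/35; answer 34/35

34/35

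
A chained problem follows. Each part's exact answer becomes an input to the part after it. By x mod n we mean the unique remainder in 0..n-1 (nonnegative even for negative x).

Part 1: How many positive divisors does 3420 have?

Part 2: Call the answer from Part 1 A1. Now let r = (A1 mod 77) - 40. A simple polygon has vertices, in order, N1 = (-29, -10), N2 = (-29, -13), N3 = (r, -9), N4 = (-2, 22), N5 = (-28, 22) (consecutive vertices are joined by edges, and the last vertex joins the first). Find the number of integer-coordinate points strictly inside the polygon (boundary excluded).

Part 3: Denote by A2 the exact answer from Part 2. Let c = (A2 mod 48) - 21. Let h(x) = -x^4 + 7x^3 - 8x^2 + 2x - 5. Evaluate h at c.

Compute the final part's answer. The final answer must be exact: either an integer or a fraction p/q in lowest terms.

-34013

Part 1: 3420 = 2^2 * 3^2 * 5 * 19; number of divisors = (2+1) * (2+1) * (1+1) * (1+1) = 36; answer 36
Part 2: A1 = 36; r = -4; cross terms: (-29*-13 - -29*-10)=87, (-29*-9 - -4*-13)=209, (-4*22 - -2*-9)=-106, (-2*22 - -28*22)=572, (-28*-10 - -29*22)=918; twice the area = |1680| = 1680; area = 840; boundary points = 3 + 1 + 1 + 26 + 1 = 32; strictly interior points = area - boundary/2 + 1 = 825; answer 825
Part 3: A2 = 825; c = -12; -1*(-12)^4 + 7*(-12)^3 - 8*(-12)^2 + 2*(-12)^1 - 5 = (-20736) + (-12096) + (-1152) + (-24) + (-5) = -34013; answer -34013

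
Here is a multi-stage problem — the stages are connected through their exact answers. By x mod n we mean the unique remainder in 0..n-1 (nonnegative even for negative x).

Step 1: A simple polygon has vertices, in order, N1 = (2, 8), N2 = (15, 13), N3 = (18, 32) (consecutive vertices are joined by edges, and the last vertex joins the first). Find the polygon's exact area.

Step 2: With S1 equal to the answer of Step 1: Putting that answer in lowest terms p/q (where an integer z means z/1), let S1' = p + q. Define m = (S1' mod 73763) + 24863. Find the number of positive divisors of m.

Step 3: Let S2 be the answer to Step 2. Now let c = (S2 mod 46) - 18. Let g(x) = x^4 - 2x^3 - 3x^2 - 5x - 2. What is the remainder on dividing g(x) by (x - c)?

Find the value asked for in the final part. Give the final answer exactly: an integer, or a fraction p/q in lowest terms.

1648

Step 1: cross terms: (2*13 - 15*8)=-94, (15*32 - 18*13)=246, (18*8 - 2*32)=80; twice the area = |232| = 232; area = 116; answer 116
Step 2: S1 = 116; threaded value p + q = 117; m = 24980; 24980 = 2^2 * 5 * 1249; number of divisors = (2+1) * (1+1) * (1+1) = 12; answer 12
Step 3: S2 = 12; c = -6; remainder = value at the root: 1*(-6)^4 - 2*(-6)^3 - 3*(-6)^2 - 5*(-6)^1 - 2 = (1296) + (432) + (-108) + (30) + (-2) = 1648; answer 1648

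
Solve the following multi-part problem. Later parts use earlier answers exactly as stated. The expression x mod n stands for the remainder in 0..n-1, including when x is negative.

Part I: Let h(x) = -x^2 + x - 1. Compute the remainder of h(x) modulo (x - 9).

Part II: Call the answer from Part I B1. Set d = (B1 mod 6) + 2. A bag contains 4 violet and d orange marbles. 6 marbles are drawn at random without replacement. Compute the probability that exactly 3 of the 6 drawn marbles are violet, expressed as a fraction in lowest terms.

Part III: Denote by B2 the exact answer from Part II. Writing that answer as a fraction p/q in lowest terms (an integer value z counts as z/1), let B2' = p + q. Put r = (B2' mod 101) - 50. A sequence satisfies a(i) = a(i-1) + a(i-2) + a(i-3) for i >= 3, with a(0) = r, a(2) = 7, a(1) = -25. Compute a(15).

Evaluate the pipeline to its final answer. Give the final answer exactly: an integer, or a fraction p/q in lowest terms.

Part I: remainder = value at the root: -1*(9)^2 + 1*(9)^1 - 1 = (-81) + (9) + (-1) = -73; answer -73
Part II: B1 = -73; d = 7; total draws C(11,6) = 462; favorable C(4,3)*C(7,3) = 140; P = 10/33; answer 10/33
Part III: B2 = 10/33; threaded value p + q = 43; r = -7; a(3) = 1*(7) + 1*(-25) + 1*(-7) = -25; iterating: a(3)=-25, a(4)=-43, a(5)=-61, a(6)=-129, a(7)=-233, a(8)=-423, a(9)=-785, a(10)=-1441, a(11)=-2649, a(12)=-4875, a(13)=-8965, a(14)=-16489, a(15)=-30329; answer -30329

-30329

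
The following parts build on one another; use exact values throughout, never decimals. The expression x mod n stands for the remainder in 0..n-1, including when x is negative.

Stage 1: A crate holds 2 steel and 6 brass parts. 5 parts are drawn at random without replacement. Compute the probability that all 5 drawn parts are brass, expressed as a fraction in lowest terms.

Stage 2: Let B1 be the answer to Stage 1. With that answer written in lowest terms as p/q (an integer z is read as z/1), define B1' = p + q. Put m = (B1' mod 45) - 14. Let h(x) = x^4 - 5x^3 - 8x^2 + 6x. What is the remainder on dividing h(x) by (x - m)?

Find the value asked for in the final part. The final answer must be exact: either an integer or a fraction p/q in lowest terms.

56746

Stage 1: total draws C(8,5) = 56; favorable C(6,5) = 6; P = 3/28; answer 3/28
Stage 2: B1 = 3/28; threaded value p + q = 31; m = 17; remainder = value at the root: 1*(17)^4 - 5*(17)^3 - 8*(17)^2 + 6*(17)^1 = (83521) + (-24565) + (-2312) + (102) = 56746; answer 56746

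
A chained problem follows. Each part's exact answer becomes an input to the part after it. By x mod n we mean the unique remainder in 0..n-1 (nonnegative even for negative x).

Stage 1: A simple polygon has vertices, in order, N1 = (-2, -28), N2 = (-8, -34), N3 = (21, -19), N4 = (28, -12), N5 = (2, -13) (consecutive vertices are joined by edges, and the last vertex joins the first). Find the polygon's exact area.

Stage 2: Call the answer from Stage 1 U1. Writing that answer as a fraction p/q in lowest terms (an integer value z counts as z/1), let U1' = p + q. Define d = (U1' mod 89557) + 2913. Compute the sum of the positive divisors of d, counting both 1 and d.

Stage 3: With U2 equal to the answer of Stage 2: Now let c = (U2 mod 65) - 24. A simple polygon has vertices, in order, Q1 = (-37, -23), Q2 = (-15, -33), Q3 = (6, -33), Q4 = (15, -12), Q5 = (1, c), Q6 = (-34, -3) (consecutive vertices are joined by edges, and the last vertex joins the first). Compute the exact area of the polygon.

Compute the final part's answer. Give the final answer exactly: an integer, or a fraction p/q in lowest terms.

Stage 1: cross terms: (-2*-34 - -8*-28)=-156, (-8*-19 - 21*-34)=866, (21*-12 - 28*-19)=280, (28*-13 - 2*-12)=-340, (2*-28 - -2*-13)=-82; twice the area = |568| = 568; area = 284; answer 284
Stage 2: U1 = 284; threaded value p + q = 285; d = 3198; 3198 = 2 * 3 * 13 * 41; sigma = (1 + 2) * (1 + 3) * (1 + 13) * (1 + 41) = 3 * 4 * 14 * 42 = 7056; answer 7056
Stage 3: U2 = 7056; c = 12; cross terms: (-37*-33 - -15*-23)=876, (-15*-33 - 6*-33)=693, (6*-12 - 15*-33)=423, (15*12 - 1*-12)=192, (1*-3 - -34*12)=405, (-34*-23 - -37*-3)=671; twice the area = |3260| = 3260; area = 1630; answer 1630

1630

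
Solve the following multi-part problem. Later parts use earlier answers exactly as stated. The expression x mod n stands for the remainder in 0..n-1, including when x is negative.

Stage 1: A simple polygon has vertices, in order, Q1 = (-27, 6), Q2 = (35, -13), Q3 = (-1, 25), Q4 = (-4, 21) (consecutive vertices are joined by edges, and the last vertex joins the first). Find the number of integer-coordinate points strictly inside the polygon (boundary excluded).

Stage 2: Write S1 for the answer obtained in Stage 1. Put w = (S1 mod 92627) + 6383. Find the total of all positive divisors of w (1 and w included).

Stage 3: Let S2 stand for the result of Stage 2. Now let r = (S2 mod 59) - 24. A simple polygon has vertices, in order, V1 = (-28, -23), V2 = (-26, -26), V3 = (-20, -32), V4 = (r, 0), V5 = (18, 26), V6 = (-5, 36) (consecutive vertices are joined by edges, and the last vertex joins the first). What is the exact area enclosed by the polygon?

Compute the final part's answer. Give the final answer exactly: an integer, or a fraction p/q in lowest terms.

2575/2

Stage 1: cross terms: (-27*-13 - 35*6)=141, (35*25 - -1*-13)=862, (-1*21 - -4*25)=79, (-4*6 - -27*21)=543; twice the area = |1625| = 1625; area = 1625/2; boundary points = 1 + 2 + 1 + 1 = 5; strictly interior points = area - boundary/2 + 1 = 811; answer 811
Stage 2: S1 = 811; w = 7194; 7194 = 2 * 3 * 11 * 109; sigma = (1 + 2) * (1 + 3) * (1 + 11) * (1 + 109) = 3 * 4 * 12 * 110 = 15840; answer 15840
Stage 3: S2 = 15840; r = 4; cross terms: (-28*-26 - -26*-23)=130, (-26*-32 - -20*-26)=312, (-20*0 - 4*-32)=128, (4*26 - 18*0)=104, (18*36 - -5*26)=778, (-5*-23 - -28*36)=1123; twice the area = |2575| = 2575; area = 2575/2; answer 2575/2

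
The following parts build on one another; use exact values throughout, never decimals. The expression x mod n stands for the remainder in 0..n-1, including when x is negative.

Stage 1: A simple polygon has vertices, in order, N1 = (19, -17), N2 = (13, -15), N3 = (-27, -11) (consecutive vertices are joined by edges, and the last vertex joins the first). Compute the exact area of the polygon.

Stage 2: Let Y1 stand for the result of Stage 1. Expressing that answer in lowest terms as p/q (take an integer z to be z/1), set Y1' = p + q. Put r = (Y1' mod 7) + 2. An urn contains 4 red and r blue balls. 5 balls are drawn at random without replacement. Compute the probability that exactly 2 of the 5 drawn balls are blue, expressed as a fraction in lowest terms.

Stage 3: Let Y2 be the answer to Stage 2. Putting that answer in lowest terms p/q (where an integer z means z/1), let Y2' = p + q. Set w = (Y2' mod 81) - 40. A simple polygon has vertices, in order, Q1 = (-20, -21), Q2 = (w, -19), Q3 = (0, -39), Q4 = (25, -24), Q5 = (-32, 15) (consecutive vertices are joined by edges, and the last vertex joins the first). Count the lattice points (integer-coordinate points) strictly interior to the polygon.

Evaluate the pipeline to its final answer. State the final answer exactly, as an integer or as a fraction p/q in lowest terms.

1218

Stage 1: cross terms: (19*-15 - 13*-17)=-64, (13*-11 - -27*-15)=-548, (-27*-17 - 19*-11)=668; twice the area = |56| = 56; area = 28; answer 28
Stage 2: Y1 = 28; threaded value p + q = 29; r = 3; total draws C(7,5) = 21; favorable C(3,2)*C(4,3) = 12; P = 4/7; answer 4/7
Stage 3: Y2 = 4/7; threaded value p + q = 11; w = -29; cross terms: (-20*-19 - -29*-21)=-229, (-29*-39 - 0*-19)=1131, (0*-24 - 25*-39)=975, (25*15 - -32*-24)=-393, (-32*-21 - -20*15)=972; twice the area = |2456| = 2456; area = 1228; boundary points = 1 + 1 + 5 + 3 + 12 = 22; strictly interior points = area - boundary/2 + 1 = 1218; answer 1218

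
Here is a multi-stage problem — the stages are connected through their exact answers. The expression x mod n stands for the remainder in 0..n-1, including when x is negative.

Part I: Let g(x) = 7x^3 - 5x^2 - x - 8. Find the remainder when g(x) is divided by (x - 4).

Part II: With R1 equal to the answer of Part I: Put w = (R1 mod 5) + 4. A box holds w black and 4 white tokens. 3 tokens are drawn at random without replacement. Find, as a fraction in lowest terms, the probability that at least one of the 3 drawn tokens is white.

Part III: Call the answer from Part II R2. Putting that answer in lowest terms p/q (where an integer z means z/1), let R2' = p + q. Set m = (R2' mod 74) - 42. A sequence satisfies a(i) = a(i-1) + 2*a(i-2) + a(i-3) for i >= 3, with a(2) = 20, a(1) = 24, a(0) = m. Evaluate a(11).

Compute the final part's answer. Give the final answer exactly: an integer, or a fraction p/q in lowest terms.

Part I: remainder = value at the root: 7*(4)^3 - 5*(4)^2 - 1*(4)^1 - 8 = (448) + (-80) + (-4) + (-8) = 356; answer 356
Part II: R1 = 356; w = 5; total draws C(9,3) = 84; complement C(5,3) = 10; favorable 84 - 10 = 74; P = 37/42; answer 37/42
Part III: R2 = 37/42; threaded value p + q = 79; m = -37; a(3) = 1*(20) + 2*(24) + 1*(-37) = 31; iterating: a(3)=31, a(4)=95, a(5)=177, a(6)=398, a(7)=847, a(8)=1820, a(9)=3912, a(10)=8399, a(11)=18043; answer 18043

18043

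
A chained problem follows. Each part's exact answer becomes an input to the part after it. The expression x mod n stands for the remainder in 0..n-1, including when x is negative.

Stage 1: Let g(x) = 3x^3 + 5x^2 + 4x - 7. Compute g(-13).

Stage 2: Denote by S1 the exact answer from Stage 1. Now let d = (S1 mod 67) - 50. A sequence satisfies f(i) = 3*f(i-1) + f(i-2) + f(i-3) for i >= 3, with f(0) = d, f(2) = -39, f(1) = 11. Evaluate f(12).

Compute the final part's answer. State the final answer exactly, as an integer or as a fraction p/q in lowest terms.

-7320868

Stage 1: 3*(-13)^3 + 5*(-13)^2 + 4*(-13)^1 - 7 = (-6591) + (845) + (-52) + (-7) = -5805; answer -5805
Stage 2: S1 = -5805; d = -26; f(3) = 3*(-39) + 1*(11) + 1*(-26) = -132; iterating: f(3)=-132, f(4)=-424, f(5)=-1443, f(6)=-4885, f(7)=-16522, f(8)=-55894, f(9)=-189089, f(10)=-639683, f(11)=-2164032, f(12)=-7320868; answer -7320868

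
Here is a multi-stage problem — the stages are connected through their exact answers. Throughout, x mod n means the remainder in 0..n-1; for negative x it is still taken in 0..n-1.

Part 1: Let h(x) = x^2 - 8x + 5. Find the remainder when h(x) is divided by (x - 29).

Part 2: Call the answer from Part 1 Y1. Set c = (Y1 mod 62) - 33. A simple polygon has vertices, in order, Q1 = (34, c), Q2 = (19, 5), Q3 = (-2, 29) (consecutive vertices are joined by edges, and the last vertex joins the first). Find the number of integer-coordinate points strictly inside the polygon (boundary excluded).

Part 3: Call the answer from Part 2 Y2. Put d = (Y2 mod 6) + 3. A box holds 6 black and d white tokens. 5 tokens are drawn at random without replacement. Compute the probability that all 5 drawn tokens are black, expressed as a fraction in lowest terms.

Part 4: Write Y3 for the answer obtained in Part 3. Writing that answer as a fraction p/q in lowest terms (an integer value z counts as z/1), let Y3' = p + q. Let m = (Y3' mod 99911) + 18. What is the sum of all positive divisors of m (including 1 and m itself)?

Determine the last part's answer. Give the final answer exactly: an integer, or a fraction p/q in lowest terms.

450

Part 1: remainder = value at the root: 1*(29)^2 - 8*(29)^1 + 5 = (841) + (-232) + (5) = 614; answer 614
Part 2: Y1 = 614; c = 23; cross terms: (34*5 - 19*23)=-267, (19*29 - -2*5)=561, (-2*23 - 34*29)=-1032; twice the area = |-738| = 738; area = 369; boundary points = 3 + 3 + 6 = 12; strictly interior points = area - boundary/2 + 1 = 364; answer 364
Part 3: Y2 = 364; d = 7; total draws C(13,5) = 1287; favorable C(6,5) = 6; P = 2/429; answer 2/429
Part 4: Y3 = 2/429; threaded value p + q = 431; m = 449; 449 is prime, so its only divisors are 1 and 449; sigma = 1 + 449 = 450; answer 450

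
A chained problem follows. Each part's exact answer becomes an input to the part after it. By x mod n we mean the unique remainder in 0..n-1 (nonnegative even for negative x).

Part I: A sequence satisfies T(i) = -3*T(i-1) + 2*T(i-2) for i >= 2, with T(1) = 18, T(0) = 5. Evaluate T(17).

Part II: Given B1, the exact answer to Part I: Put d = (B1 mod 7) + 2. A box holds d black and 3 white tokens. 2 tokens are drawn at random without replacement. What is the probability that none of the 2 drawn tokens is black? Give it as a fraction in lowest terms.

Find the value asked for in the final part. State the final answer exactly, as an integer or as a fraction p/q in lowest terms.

Part I: T(2) = -3*(18) + 2*(5) = -44; iterating: T(2)=-44, T(3)=168, T(4)=-592, T(5)=2112, T(6)=-7520, T(7)=26784, T(8)=-95392, T(9)=339744, T(10)=-1210016, T(11)=4309536, T(12)=-15348640, T(13)=54664992, T(14)=-194692256, T(15)=693406752, T(16)=-2469604768, T(17)=8795627808; answer 8795627808
Part II: B1 = 8795627808; d = 4; total draws C(7,2) = 21; favorable C(3,2) = 3; P = 1/7; answer 1/7

1/7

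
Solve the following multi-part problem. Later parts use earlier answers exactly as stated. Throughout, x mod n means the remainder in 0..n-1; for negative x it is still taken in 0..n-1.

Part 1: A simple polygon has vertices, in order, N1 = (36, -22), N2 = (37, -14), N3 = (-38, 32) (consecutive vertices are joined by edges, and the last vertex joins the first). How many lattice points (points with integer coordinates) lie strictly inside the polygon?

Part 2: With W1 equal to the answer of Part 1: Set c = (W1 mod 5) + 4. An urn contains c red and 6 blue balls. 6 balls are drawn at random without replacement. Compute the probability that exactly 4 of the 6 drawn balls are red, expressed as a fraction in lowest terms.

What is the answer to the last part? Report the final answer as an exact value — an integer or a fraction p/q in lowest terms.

Part 1: cross terms: (36*-14 - 37*-22)=310, (37*32 - -38*-14)=652, (-38*-22 - 36*32)=-316; twice the area = |646| = 646; area = 323; boundary points = 1 + 1 + 2 = 4; strictly interior points = area - boundary/2 + 1 = 322; answer 322
Part 2: W1 = 322; c = 6; total draws C(12,6) = 924; favorable C(6,4)*C(6,2) = 225; P = 75/308; answer 75/308

75/308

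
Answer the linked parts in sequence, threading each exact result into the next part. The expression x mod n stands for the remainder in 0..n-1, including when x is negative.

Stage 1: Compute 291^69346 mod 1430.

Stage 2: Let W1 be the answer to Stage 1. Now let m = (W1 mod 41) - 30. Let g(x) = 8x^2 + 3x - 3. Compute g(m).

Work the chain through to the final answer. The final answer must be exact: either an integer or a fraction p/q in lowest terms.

Stage 1: squarings mod 1430: 291^1=291, 291^2=311, 291^4=911, 291^8=521, 291^16=1171, 291^32=1301, 291^64=911, 291^128=521, 291^256=1171, 291^512=1301, 291^1024=911, 291^2048=521, 291^4096=1171, 291^8192=1301, 291^16384=911, 291^32768=521, 291^65536=1171; 291^69346 = 291^2 * 291^32 * 291^64 * 291^128 * 291^512 * 291^1024 * 291^2048 * 291^65536 = 181 (mod 1430); answer 181
Stage 2: W1 = 181; m = -13; 8*(-13)^2 + 3*(-13)^1 - 3 = (1352) + (-39) + (-3) = 1310; answer 1310

1310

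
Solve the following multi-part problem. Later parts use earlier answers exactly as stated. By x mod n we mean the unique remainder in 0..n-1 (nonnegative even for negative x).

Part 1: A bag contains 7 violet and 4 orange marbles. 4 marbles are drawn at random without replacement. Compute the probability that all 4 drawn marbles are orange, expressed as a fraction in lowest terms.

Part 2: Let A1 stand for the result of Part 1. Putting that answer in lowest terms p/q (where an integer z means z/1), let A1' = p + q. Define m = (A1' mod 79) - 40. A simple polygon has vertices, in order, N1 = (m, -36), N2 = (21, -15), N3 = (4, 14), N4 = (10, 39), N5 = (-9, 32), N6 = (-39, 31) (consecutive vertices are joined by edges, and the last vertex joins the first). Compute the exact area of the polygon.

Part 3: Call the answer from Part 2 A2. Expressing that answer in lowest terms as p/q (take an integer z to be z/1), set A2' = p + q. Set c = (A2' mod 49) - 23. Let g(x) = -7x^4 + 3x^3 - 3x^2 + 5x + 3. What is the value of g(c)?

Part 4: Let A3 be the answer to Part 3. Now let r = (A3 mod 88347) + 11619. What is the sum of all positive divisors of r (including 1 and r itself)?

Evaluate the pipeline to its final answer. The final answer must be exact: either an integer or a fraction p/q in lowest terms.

Part 1: total draws C(11,4) = 330; favorable C(4,4) = 1; P = 1/330; answer 1/330
Part 2: A1 = 1/330; threaded value p + q = 331; m = -25; cross terms: (-25*-15 - 21*-36)=1131, (21*14 - 4*-15)=354, (4*39 - 10*14)=16, (10*32 - -9*39)=671, (-9*31 - -39*32)=969, (-39*-36 - -25*31)=2179; twice the area = |5320| = 5320; area = 2660; answer 2660
Part 3: A2 = 2660; threaded value p + q = 2661; c = -8; -7*(-8)^4 + 3*(-8)^3 - 3*(-8)^2 + 5*(-8)^1 + 3 = (-28672) + (-1536) + (-192) + (-40) + (3) = -30437; answer -30437
Part 4: A3 = -30437; r = 69529; 69529 = 23 * 3023; sigma = (1 + 23) * (1 + 3023) = 24 * 3024 = 72576; answer 72576

72576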